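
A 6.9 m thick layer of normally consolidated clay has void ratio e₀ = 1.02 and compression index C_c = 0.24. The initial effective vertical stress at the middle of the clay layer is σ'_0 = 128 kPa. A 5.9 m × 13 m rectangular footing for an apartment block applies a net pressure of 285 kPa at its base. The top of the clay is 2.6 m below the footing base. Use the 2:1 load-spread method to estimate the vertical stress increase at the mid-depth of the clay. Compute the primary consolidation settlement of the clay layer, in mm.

S_c ≈ 199 mm

Mid-depth of clay below the footing base: z = 2.6 + 6.9/2 = 6.05 m.
Stress increase at mid-clay by the 2:1 spreading method:
Δσ = qBL/((B+z)(L+z)) = 285×5.9×13/((5.9+6.05)(13+6.05)) = 96.023 kPa
Final effective stress: σ'_f = σ'_0 + Δσ = 128 + 96.023 = 224.02 kPa.
Normally consolidated clay, so the full stress increment lies on the virgin compression line:
S_c = C_c·H/(1+e₀)·log₁₀(σ'_f/σ'_0) = 0.24×6.9/(1+1.02)×log₁₀(224.02/128)
    = 0.8198 × 0.24308 = 0.1993 m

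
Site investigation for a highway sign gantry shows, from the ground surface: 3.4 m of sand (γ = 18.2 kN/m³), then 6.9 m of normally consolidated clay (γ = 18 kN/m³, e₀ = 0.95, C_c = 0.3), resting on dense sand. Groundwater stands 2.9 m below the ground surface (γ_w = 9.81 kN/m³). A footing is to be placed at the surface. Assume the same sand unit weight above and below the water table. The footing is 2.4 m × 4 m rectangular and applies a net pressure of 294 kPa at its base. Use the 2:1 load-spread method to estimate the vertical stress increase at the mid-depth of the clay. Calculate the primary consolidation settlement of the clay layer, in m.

Mid-depth of clay below the ground surface: z = 3.4 + 6.9/2 = 6.85 m.
Total vertical stress at mid-clay: σ_v = 18.2×3.4 + 18×3.45 = 123.98 kPa.
Pore pressure: u = 9.81×(6.85 − 2.9) = 38.75 kPa.
Initial effective stress: σ'_0 = σ_v − u = 123.98 − 38.75 = 85.23 kPa.
Stress increase at mid-clay by the 2:1 spreading method:
Δσ = qBL/((B+z)(L+z)) = 294×2.4×4/((2.4+6.85)(4+6.85)) = 28.122 kPa
Final effective stress: σ'_f = σ'_0 + Δσ = 85.23 + 28.122 = 113.35 kPa.
Normally consolidated clay, so the full stress increment lies on the virgin compression line:
S_c = C_c·H/(1+e₀)·log₁₀(σ'_f/σ'_0) = 0.3×6.9/(1+0.95)×log₁₀(113.35/85.23)
    = 1.0615 × 0.12383 = 0.1314 m

S_c ≈ 0.131 m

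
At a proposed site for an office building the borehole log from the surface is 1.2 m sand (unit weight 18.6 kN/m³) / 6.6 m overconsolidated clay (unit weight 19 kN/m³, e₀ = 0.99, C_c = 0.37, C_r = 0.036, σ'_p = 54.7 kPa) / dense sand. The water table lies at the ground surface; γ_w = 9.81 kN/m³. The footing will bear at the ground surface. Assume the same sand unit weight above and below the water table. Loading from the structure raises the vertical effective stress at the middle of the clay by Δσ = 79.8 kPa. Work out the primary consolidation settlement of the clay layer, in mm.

Mid-depth of clay below the ground surface: z = 1.2 + 6.6/2 = 4.5 m.
Total vertical stress at mid-clay: σ_v = 18.6×1.2 + 19×3.3 = 85.02 kPa.
Pore pressure: u = 9.81×(4.5 − 0) = 44.145 kPa.
Initial effective stress: σ'_0 = σ_v − u = 85.02 − 44.145 = 40.875 kPa.
Final effective stress: σ'_f = 40.875 + 79.8 = 120.67 kPa.
σ'_f = 120.67 > σ'_p = 54.7 kPa, so the stress path crosses the preconsolidation pressure — recompression up to σ'_p, then virgin compression beyond:
S_c = H/(1+e₀)·[C_r·log₁₀(σ'_p/σ'_0) + C_c·log₁₀(σ'_f/σ'_p)]
    = 6.6/1.99 × [0.036×log₁₀(54.7/40.875) + 0.37×log₁₀(120.67/54.7)]
    = 3.3166 × [0.0045551 + 0.12714] = 0.4368 m

S_c ≈ 437 mm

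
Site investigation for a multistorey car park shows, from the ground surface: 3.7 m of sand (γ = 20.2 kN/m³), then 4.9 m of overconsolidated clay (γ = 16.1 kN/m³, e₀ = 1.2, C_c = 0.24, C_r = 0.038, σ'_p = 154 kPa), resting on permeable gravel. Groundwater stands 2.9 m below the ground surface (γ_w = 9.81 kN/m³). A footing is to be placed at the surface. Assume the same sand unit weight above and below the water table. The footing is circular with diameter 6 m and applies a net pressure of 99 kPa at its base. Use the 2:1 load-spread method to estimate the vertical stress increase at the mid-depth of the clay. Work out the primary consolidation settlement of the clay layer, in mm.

S_c ≈ 9.45 mm

Mid-depth of clay below the ground surface: z = 3.7 + 4.9/2 = 6.15 m.
Total vertical stress at mid-clay: σ_v = 20.2×3.7 + 16.1×2.45 = 114.19 kPa.
Pore pressure: u = 9.81×(6.15 − 2.9) = 31.883 kPa.
Initial effective stress: σ'_0 = σ_v − u = 114.19 − 31.883 = 82.307 kPa.
Stress increase at mid-clay by the 2:1 spreading method:
Δσ ≈ qD²/(D+z)² = 99×6²/(6+6.15)² = 24.143 kPa
Final effective stress: σ'_f = 82.307 + 24.143 = 106.45 kPa.
σ'_f = 106.45 ≤ σ'_p = 154 kPa, so the clay remains overconsolidated and only the recompression index applies:
S_c = C_r·H/(1+e₀)·log₁₀(σ'_f/σ'_0) = 0.038×4.9/2.2×log₁₀(106.45/82.307)
    = 0.084637 × 0.11171 = 0.009455 m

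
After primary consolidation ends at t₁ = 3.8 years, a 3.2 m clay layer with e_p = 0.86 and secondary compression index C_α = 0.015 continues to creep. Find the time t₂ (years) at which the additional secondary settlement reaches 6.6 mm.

t₂ ≈ 6.85 years

S_s = C_α·H/(1+e_p)·log₁₀(t₂/t₁) ⇒ log₁₀(t₂/t₁) = S_s·(1+e_p)/(C_α·H).
log₁₀(t₂/t₁) = 0.0066 × (1+0.86) / (0.015×3.2) = 0.2557
t₂ = t₁ × 10^0.2557 = 3.8 × 1.802 = 6.848 years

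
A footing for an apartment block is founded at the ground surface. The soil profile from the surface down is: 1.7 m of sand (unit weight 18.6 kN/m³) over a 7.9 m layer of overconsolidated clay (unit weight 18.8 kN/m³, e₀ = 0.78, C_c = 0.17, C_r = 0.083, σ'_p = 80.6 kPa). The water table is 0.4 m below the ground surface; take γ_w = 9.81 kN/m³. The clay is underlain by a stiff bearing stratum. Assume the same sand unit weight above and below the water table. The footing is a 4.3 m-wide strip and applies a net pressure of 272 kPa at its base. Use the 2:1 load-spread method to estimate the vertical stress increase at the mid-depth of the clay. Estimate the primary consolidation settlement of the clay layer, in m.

Mid-depth of clay below the ground surface: z = 1.7 + 7.9/2 = 5.65 m.
Total vertical stress at mid-clay: σ_v = 18.6×1.7 + 18.8×3.95 = 105.88 kPa.
Pore pressure: u = 9.81×(5.65 − 0.4) = 51.503 kPa.
Initial effective stress: σ'_0 = σ_v − u = 105.88 − 51.503 = 54.377 kPa.
Stress increase at mid-clay by the 2:1 spreading method:
Δσ = qB/(B+z) = 272×4.3/(4.3+5.65) = 117.55 kPa
Final effective stress: σ'_f = 54.377 + 117.55 = 171.93 kPa.
σ'_f = 171.93 > σ'_p = 80.6 kPa, so the stress path crosses the preconsolidation pressure — recompression up to σ'_p, then virgin compression beyond:
S_c = H/(1+e₀)·[C_r·log₁₀(σ'_p/σ'_0) + C_c·log₁₀(σ'_f/σ'_p)]
    = 7.9/1.78 × [0.083×log₁₀(80.6/54.377) + 0.17×log₁₀(171.93/80.6)]
    = 4.4382 × [0.014186 + 0.055933] = 0.3112 m

S_c ≈ 0.311 m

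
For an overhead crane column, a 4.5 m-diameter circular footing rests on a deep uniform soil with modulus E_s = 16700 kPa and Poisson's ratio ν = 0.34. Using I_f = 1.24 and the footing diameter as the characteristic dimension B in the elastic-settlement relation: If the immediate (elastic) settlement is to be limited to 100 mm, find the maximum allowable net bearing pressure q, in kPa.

S_e = q·B·(1−ν²)/E_s · I_f  ⇒  q = S_e·E_s / (B·(1−ν²)·I_f).
q = 0.1 × 16700 / (4.5 × 0.8844 × 1.24) = 338.4 kPa

q ≈ 338 kPa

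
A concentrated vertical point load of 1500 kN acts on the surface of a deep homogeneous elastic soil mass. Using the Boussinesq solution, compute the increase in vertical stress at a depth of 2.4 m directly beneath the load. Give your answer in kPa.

Boussinesq vertical stress below a point load on an elastic half-space:
Δσ_z = 3P/(2πz²) · [1 + (r/z)²]^(−5/2)
r/z = 0/2.4 = 0; [1+(r/z)²]^(−5/2) = 1.
Δσ_z = 3×1500/(2π×2.4²) × 1 = 124.34 × 1 = 124.3 kPa

Δσ_z ≈ 124 kPa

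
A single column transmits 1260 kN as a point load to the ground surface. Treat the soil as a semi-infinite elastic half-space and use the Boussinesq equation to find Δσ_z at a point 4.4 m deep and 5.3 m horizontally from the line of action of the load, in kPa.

Boussinesq vertical stress below a point load on an elastic half-space:
Δσ_z = 3P/(2πz²) · [1 + (r/z)²]^(−5/2)
r/z = 5.3/4.4 = 1.2045; [1+(r/z)²]^(−5/2) = 0.10633.
Δσ_z = 3×1260/(2π×4.4²) × 0.10633 = 31.075 × 0.10633 = 3.304 kPa

Δσ_z ≈ 3.3 kPa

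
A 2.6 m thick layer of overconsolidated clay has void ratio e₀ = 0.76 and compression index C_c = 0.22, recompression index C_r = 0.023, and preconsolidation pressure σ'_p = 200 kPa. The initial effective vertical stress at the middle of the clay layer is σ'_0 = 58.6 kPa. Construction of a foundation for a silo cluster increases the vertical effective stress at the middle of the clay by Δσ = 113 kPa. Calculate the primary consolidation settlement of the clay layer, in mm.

S_c ≈ 15.9 mm

Final effective stress: σ'_f = 58.6 + 113 = 171.6 kPa.
σ'_f = 171.6 ≤ σ'_p = 200 kPa, so the clay remains overconsolidated and only the recompression index applies:
S_c = C_r·H/(1+e₀)·log₁₀(σ'_f/σ'_0) = 0.023×2.6/1.76×log₁₀(171.6/58.6)
    = 0.033978 × 0.46662 = 0.01585 m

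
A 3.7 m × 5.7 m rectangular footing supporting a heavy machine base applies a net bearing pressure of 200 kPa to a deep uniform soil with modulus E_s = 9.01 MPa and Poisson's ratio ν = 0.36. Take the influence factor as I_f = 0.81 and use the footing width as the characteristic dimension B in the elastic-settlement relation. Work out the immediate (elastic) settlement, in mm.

Immediate (elastic) settlement: S_e = q·B·(1−ν²)/E_s · I_f.
E_s = 9.01 MPa = 9010 kPa.
S_e = 200 × 3.7 × (1 − 0.36²) / 9010 × 0.81
    = 200 × 3.7 × 0.8704 / 9010 × 0.81
    = 0.0579 m = 57.9 mm

S_e ≈ 57.9 mm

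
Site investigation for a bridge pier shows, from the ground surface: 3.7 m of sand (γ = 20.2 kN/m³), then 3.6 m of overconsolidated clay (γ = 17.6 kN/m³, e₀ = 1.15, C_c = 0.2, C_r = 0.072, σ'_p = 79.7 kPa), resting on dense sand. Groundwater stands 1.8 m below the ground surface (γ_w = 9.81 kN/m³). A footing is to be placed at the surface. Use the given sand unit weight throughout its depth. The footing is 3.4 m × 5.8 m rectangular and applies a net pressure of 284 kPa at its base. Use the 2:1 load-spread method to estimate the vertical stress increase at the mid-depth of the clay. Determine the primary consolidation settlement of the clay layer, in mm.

Mid-depth of clay below the ground surface: z = 3.7 + 3.6/2 = 5.5 m.
Total vertical stress at mid-clay: σ_v = 20.2×3.7 + 17.6×1.8 = 106.42 kPa.
Pore pressure: u = 9.81×(5.5 − 1.8) = 36.297 kPa.
Initial effective stress: σ'_0 = σ_v − u = 106.42 − 36.297 = 70.123 kPa.
Stress increase at mid-clay by the 2:1 spreading method:
Δσ = qBL/((B+z)(L+z)) = 284×3.4×5.8/((3.4+5.5)(5.8+5.5)) = 55.687 kPa
Final effective stress: σ'_f = 70.123 + 55.687 = 125.81 kPa.
σ'_f = 125.81 > σ'_p = 79.7 kPa, so the stress path crosses the preconsolidation pressure — recompression up to σ'_p, then virgin compression beyond:
S_c = H/(1+e₀)·[C_r·log₁₀(σ'_p/σ'_0) + C_c·log₁₀(σ'_f/σ'_p)]
    = 3.6/2.15 × [0.072×log₁₀(79.7/70.123) + 0.2×log₁₀(125.81/79.7)]
    = 1.6744 × [0.004003 + 0.039651] = 0.07309 m

S_c ≈ 73.1 mm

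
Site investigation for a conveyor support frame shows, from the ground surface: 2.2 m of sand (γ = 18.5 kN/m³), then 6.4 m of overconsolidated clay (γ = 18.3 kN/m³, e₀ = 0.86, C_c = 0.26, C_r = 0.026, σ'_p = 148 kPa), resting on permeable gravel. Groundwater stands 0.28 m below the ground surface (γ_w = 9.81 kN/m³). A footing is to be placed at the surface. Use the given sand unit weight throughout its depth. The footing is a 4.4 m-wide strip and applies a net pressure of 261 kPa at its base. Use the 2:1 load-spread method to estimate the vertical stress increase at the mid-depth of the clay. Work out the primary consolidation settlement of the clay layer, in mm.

S_c ≈ 88 mm

Mid-depth of clay below the ground surface: z = 2.2 + 6.4/2 = 5.4 m.
Total vertical stress at mid-clay: σ_v = 18.5×2.2 + 18.3×3.2 = 99.26 kPa.
Pore pressure: u = 9.81×(5.4 − 0.28) = 50.227 kPa.
Initial effective stress: σ'_0 = σ_v − u = 99.26 − 50.227 = 49.033 kPa.
Stress increase at mid-clay by the 2:1 spreading method:
Δσ = qB/(B+z) = 261×4.4/(4.4+5.4) = 117.18 kPa
Final effective stress: σ'_f = 49.033 + 117.18 = 166.21 kPa.
σ'_f = 166.21 > σ'_p = 148 kPa, so the stress path crosses the preconsolidation pressure — recompression up to σ'_p, then virgin compression beyond:
S_c = H/(1+e₀)·[C_r·log₁₀(σ'_p/σ'_0) + C_c·log₁₀(σ'_f/σ'_p)]
    = 6.4/1.86 × [0.026×log₁₀(148/49.033) + 0.26×log₁₀(166.21/148)]
    = 3.4409 × [0.012474 + 0.013103] = 0.08801 m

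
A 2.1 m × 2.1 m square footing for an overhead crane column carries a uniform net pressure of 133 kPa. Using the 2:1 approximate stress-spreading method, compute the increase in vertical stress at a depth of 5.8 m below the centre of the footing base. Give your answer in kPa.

By the 2:1 method the load spreads at 1 horizontal : 2 vertical, so at depth z the loaded area has grown by z in each plan dimension:
Δσ = qBL/((B+z)(L+z)) = 133×2.1×2.1/((2.1+5.8)(2.1+5.8)) = 9.398 kPa

Δσ_z ≈ 9.4 kPa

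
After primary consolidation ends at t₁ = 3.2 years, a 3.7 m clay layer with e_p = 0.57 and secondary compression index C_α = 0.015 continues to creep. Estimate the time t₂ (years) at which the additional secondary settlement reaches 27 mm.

S_s = C_α·H/(1+e_p)·log₁₀(t₂/t₁) ⇒ log₁₀(t₂/t₁) = S_s·(1+e_p)/(C_α·H).
log₁₀(t₂/t₁) = 0.027 × (1+0.57) / (0.015×3.7) = 0.7638
t₂ = t₁ × 10^0.7638 = 3.2 × 5.805 = 18.58 years

t₂ ≈ 18.6 years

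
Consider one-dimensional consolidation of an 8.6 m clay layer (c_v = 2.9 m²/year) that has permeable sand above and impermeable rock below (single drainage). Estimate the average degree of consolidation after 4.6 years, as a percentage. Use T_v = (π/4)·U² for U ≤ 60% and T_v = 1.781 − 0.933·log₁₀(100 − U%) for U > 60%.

Drainage path length: H_d = H = 8.6 m (single drainage).
T_v = c_v·t/H_d² = 2.9×4.6/8.6² = 0.18037.
T_v = 0.18037 corresponds to the U ≤ 60% branch:
U = √(4T_v/π) = 0.4792

U ≈ 47.9 %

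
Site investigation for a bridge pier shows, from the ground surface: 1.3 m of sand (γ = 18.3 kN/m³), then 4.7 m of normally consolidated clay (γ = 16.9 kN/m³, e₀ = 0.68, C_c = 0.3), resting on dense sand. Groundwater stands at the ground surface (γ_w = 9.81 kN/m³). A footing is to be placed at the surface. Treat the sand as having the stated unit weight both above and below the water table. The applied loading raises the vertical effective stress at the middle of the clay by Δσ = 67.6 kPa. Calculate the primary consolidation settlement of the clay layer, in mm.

Mid-depth of clay below the ground surface: z = 1.3 + 4.7/2 = 3.65 m.
Total vertical stress at mid-clay: σ_v = 18.3×1.3 + 16.9×2.35 = 63.505 kPa.
Pore pressure: u = 9.81×(3.65 − 0) = 35.806 kPa.
Initial effective stress: σ'_0 = σ_v − u = 63.505 − 35.806 = 27.699 kPa.
Final effective stress: σ'_f = σ'_0 + Δσ = 27.699 + 67.6 = 95.299 kPa.
Normally consolidated clay, so the full stress increment lies on the virgin compression line:
S_c = C_c·H/(1+e₀)·log₁₀(σ'_f/σ'_0) = 0.3×4.7/(1+0.68)×log₁₀(95.299/27.699)
    = 0.83929 × 0.53662 = 0.4504 m

S_c ≈ 450 mm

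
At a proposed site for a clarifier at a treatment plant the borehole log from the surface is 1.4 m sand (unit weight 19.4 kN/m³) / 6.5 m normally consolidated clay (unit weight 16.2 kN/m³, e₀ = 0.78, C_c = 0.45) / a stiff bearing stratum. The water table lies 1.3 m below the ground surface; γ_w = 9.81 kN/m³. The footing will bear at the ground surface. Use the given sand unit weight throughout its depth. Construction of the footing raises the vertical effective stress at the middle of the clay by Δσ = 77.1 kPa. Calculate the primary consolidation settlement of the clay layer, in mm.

S_c ≈ 693 mm

Mid-depth of clay below the ground surface: z = 1.4 + 6.5/2 = 4.65 m.
Total vertical stress at mid-clay: σ_v = 19.4×1.4 + 16.2×3.25 = 79.81 kPa.
Pore pressure: u = 9.81×(4.65 − 1.3) = 32.864 kPa.
Initial effective stress: σ'_0 = σ_v − u = 79.81 − 32.864 = 46.946 kPa.
Final effective stress: σ'_f = σ'_0 + Δσ = 46.946 + 77.1 = 124.05 kPa.
Normally consolidated clay, so the full stress increment lies on the virgin compression line:
S_c = C_c·H/(1+e₀)·log₁₀(σ'_f/σ'_0) = 0.45×6.5/(1+0.78)×log₁₀(124.05/46.946)
    = 1.6433 × 0.422 = 0.6935 m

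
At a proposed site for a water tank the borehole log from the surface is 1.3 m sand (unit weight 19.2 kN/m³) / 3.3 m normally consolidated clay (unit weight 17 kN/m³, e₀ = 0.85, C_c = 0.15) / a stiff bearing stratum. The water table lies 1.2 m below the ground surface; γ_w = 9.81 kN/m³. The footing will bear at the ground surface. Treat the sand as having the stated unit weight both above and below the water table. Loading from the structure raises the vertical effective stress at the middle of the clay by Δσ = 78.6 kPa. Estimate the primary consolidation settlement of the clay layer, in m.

S_c ≈ 0.135 m

Mid-depth of clay below the ground surface: z = 1.3 + 3.3/2 = 2.95 m.
Total vertical stress at mid-clay: σ_v = 19.2×1.3 + 17×1.65 = 53.01 kPa.
Pore pressure: u = 9.81×(2.95 − 1.2) = 17.168 kPa.
Initial effective stress: σ'_0 = σ_v − u = 53.01 − 17.168 = 35.842 kPa.
Final effective stress: σ'_f = σ'_0 + Δσ = 35.842 + 78.6 = 114.44 kPa.
Normally consolidated clay, so the full stress increment lies on the virgin compression line:
S_c = C_c·H/(1+e₀)·log₁₀(σ'_f/σ'_0) = 0.15×3.3/(1+0.85)×log₁₀(114.44/35.842)
    = 0.26757 × 0.50419 = 0.1349 m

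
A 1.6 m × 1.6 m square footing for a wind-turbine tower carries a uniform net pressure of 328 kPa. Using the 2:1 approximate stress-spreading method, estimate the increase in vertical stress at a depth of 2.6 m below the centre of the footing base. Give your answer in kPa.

By the 2:1 method the load spreads at 1 horizontal : 2 vertical, so at depth z the loaded area has grown by z in each plan dimension:
Δσ = qBL/((B+z)(L+z)) = 328×1.6×1.6/((1.6+2.6)(1.6+2.6)) = 47.601 kPa

Δσ_z ≈ 47.6 kPa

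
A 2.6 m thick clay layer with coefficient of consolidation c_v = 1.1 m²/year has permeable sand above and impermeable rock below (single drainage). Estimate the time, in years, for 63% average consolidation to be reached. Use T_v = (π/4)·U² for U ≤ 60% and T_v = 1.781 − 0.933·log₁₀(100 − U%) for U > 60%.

Drainage path length: H_d = H = 2.6 m (single drainage).
U > 60%: T_v = 1.781 − 0.933·log₁₀(100 − 63) = 0.31787.
t = T_v·H_d²/c_v = 0.31787×2.6²/1.1 = 1.953 years.

t ≈ 1.95 years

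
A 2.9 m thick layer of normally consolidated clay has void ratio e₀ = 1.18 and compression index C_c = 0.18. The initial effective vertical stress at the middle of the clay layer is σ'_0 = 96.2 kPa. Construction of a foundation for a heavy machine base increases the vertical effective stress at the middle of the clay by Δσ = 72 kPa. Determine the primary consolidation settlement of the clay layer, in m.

Final effective stress: σ'_f = σ'_0 + Δσ = 96.2 + 72 = 168.2 kPa.
Normally consolidated clay, so the full stress increment lies on the virgin compression line:
S_c = C_c·H/(1+e₀)·log₁₀(σ'_f/σ'_0) = 0.18×2.9/(1+1.18)×log₁₀(168.2/96.2)
    = 0.23945 × 0.24265 = 0.0581 m

S_c ≈ 0.0581 m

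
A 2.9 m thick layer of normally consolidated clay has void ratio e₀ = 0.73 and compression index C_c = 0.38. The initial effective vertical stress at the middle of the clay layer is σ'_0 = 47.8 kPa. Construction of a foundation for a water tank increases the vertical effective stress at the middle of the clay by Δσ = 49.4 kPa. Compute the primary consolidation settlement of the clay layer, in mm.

S_c ≈ 196 mm

Final effective stress: σ'_f = σ'_0 + Δσ = 47.8 + 49.4 = 97.2 kPa.
Normally consolidated clay, so the full stress increment lies on the virgin compression line:
S_c = C_c·H/(1+e₀)·log₁₀(σ'_f/σ'_0) = 0.38×2.9/(1+0.73)×log₁₀(97.2/47.8)
    = 0.63699 × 0.30824 = 0.1963 m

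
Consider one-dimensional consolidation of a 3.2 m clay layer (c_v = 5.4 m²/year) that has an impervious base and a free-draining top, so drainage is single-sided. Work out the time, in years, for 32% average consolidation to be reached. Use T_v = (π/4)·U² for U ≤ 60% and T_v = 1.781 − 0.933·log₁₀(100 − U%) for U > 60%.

t ≈ 0.153 years

Drainage path length: H_d = H = 3.2 m (single drainage).
U ≤ 60%: T_v = (π/4)·U² = (π/4)×0.32² = 0.080425.
t = T_v·H_d²/c_v = 0.080425×3.2²/5.4 = 0.1525 years.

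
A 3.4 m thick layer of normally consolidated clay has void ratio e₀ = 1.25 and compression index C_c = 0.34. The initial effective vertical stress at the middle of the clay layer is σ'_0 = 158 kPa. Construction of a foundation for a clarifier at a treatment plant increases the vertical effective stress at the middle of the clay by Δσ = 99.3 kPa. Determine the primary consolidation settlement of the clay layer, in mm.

Final effective stress: σ'_f = σ'_0 + Δσ = 158 + 99.3 = 257.3 kPa.
Normally consolidated clay, so the full stress increment lies on the virgin compression line:
S_c = C_c·H/(1+e₀)·log₁₀(σ'_f/σ'_0) = 0.34×3.4/(1+1.25)×log₁₀(257.3/158)
    = 0.51378 × 0.21178 = 0.1088 m

S_c ≈ 109 mm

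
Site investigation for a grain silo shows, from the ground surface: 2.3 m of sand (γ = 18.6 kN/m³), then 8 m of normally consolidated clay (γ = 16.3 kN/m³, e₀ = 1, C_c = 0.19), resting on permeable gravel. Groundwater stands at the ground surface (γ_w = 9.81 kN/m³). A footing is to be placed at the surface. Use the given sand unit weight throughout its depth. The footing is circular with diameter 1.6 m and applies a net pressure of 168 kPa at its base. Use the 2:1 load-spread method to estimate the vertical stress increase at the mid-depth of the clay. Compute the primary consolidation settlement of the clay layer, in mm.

S_c ≈ 45.9 mm

Mid-depth of clay below the ground surface: z = 2.3 + 8/2 = 6.3 m.
Total vertical stress at mid-clay: σ_v = 18.6×2.3 + 16.3×4 = 107.98 kPa.
Pore pressure: u = 9.81×(6.3 − 0) = 61.803 kPa.
Initial effective stress: σ'_0 = σ_v − u = 107.98 − 61.803 = 46.177 kPa.
Stress increase at mid-clay by the 2:1 spreading method:
Δσ ≈ qD²/(D+z)² = 168×1.6²/(1.6+6.3)² = 6.8912 kPa
Final effective stress: σ'_f = σ'_0 + Δσ = 46.177 + 6.8912 = 53.068 kPa.
Normally consolidated clay, so the full stress increment lies on the virgin compression line:
S_c = C_c·H/(1+e₀)·log₁₀(σ'_f/σ'_0) = 0.19×8/(1+1)×log₁₀(53.068/46.177)
    = 0.76 × 0.060407 = 0.04591 m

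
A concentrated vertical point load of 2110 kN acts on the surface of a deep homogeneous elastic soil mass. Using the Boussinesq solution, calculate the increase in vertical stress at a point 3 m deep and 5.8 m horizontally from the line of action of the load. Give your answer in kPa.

Δσ_z ≈ 2.29 kPa

Boussinesq vertical stress below a point load on an elastic half-space:
Δσ_z = 3P/(2πz²) · [1 + (r/z)²]^(−5/2)
r/z = 5.8/3 = 1.9333; [1+(r/z)²]^(−5/2) = 0.020467.
Δσ_z = 3×2110/(2π×3²) × 0.020467 = 111.94 × 0.020467 = 2.291 kPa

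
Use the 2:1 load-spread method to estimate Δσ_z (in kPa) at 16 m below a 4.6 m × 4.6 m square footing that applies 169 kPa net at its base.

Δσ_z ≈ 8.43 kPa

By the 2:1 method the load spreads at 1 horizontal : 2 vertical, so at depth z the loaded area has grown by z in each plan dimension:
Δσ = qBL/((B+z)(L+z)) = 169×4.6×4.6/((4.6+16)(4.6+16)) = 8.4269 kPa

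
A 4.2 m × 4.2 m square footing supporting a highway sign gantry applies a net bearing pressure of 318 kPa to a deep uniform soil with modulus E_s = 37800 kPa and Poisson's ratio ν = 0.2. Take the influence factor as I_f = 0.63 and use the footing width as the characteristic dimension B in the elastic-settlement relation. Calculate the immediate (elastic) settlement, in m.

Immediate (elastic) settlement: S_e = q·B·(1−ν²)/E_s · I_f.
S_e = 318 × 4.2 × (1 − 0.2²) / 37800 × 0.63
    = 318 × 4.2 × 0.96 / 37800 × 0.63
    = 0.02137 m

S_e ≈ 0.0214 m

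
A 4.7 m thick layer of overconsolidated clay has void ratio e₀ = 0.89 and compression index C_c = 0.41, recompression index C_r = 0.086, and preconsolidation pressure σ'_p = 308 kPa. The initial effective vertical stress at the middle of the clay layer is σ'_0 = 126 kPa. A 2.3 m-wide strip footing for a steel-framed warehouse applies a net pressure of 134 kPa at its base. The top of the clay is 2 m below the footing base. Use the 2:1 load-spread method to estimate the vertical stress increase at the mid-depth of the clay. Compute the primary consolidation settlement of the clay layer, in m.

Mid-depth of clay below the footing base: z = 2 + 4.7/2 = 4.35 m.
Stress increase at mid-clay by the 2:1 spreading method:
Δσ = qB/(B+z) = 134×2.3/(2.3+4.35) = 46.346 kPa
Final effective stress: σ'_f = 126 + 46.346 = 172.35 kPa.
σ'_f = 172.35 ≤ σ'_p = 308 kPa, so the clay remains overconsolidated and only the recompression index applies:
S_c = C_r·H/(1+e₀)·log₁₀(σ'_f/σ'_0) = 0.086×4.7/1.89×log₁₀(172.35/126)
    = 0.21386 × 0.13604 = 0.02909 m

S_c ≈ 0.0291 m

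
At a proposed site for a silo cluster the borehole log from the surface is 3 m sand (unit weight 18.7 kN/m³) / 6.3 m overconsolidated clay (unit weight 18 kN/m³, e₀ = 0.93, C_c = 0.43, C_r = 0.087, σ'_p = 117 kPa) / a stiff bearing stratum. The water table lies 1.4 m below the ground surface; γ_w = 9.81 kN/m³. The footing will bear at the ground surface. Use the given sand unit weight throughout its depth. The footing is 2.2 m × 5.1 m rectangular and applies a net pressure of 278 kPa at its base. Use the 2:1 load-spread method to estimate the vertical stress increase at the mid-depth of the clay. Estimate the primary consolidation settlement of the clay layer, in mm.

Mid-depth of clay below the ground surface: z = 3 + 6.3/2 = 6.15 m.
Total vertical stress at mid-clay: σ_v = 18.7×3 + 18×3.15 = 112.8 kPa.
Pore pressure: u = 9.81×(6.15 − 1.4) = 46.598 kPa.
Initial effective stress: σ'_0 = σ_v − u = 112.8 − 46.598 = 66.202 kPa.
Stress increase at mid-clay by the 2:1 spreading method:
Δσ = qBL/((B+z)(L+z)) = 278×2.2×5.1/((2.2+6.15)(5.1+6.15)) = 33.205 kPa
Final effective stress: σ'_f = 66.202 + 33.205 = 99.407 kPa.
σ'_f = 99.407 ≤ σ'_p = 117 kPa, so the clay remains overconsolidated and only the recompression index applies:
S_c = C_r·H/(1+e₀)·log₁₀(σ'_f/σ'_0) = 0.087×6.3/1.93×log₁₀(99.407/66.202)
    = 0.28399 × 0.17655 = 0.05014 m

S_c ≈ 50.1 mm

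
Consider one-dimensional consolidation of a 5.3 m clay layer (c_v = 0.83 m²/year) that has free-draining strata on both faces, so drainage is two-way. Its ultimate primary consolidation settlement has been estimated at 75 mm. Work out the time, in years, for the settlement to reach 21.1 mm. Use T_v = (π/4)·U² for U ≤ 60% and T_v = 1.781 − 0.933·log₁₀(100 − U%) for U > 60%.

t ≈ 0.526 years

Drainage path length: H_d = H/2 = 2.65 m (double drainage).
U = S(t)/S_ult = 21.1/75 = 0.2813.
U ≤ 60%: T_v = (π/4)·U² = (π/4)×0.28133² = 0.062163.
t = T_v·H_d²/c_v = 0.062163×2.65²/0.83 = 0.526 years.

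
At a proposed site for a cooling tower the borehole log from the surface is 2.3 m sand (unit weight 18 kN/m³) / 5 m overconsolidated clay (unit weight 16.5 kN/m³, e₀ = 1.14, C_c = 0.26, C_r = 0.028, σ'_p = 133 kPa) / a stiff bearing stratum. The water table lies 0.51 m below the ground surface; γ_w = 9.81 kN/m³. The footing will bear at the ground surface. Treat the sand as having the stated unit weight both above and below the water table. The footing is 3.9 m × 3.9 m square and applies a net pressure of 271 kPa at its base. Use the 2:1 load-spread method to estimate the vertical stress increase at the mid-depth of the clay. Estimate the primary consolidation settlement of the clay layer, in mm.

S_c ≈ 24.2 mm

Mid-depth of clay below the ground surface: z = 2.3 + 5/2 = 4.8 m.
Total vertical stress at mid-clay: σ_v = 18×2.3 + 16.5×2.5 = 82.65 kPa.
Pore pressure: u = 9.81×(4.8 − 0.51) = 42.085 kPa.
Initial effective stress: σ'_0 = σ_v − u = 82.65 − 42.085 = 40.565 kPa.
Stress increase at mid-clay by the 2:1 spreading method:
Δσ = qBL/((B+z)(L+z)) = 271×3.9×3.9/((3.9+4.8)(3.9+4.8)) = 54.458 kPa
Final effective stress: σ'_f = 40.565 + 54.458 = 95.023 kPa.
σ'_f = 95.023 ≤ σ'_p = 133 kPa, so the clay remains overconsolidated and only the recompression index applies:
S_c = C_r·H/(1+e₀)·log₁₀(σ'_f/σ'_0) = 0.028×5/2.14×log₁₀(95.023/40.565)
    = 0.065419 × 0.36968 = 0.02418 m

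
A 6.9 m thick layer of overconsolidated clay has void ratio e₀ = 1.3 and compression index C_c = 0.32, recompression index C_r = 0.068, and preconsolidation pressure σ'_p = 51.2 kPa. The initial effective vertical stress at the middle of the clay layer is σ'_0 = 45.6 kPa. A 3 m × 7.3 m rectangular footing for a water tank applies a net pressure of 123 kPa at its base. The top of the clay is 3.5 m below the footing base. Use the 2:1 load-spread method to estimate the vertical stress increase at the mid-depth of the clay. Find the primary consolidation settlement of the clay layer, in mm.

S_c ≈ 107 mm

Mid-depth of clay below the footing base: z = 3.5 + 6.9/2 = 6.95 m.
Stress increase at mid-clay by the 2:1 spreading method:
Δσ = qBL/((B+z)(L+z)) = 123×3×7.3/((3+6.95)(7.3+6.95)) = 18.998 kPa
Final effective stress: σ'_f = 45.6 + 18.998 = 64.598 kPa.
σ'_f = 64.598 > σ'_p = 51.2 kPa, so the stress path crosses the preconsolidation pressure — recompression up to σ'_p, then virgin compression beyond:
S_c = H/(1+e₀)·[C_r·log₁₀(σ'_p/σ'_0) + C_c·log₁₀(σ'_f/σ'_p)]
    = 6.9/2.3 × [0.068×log₁₀(51.2/45.6) + 0.32×log₁₀(64.598/51.2)]
    = 3 × [0.0034207 + 0.032304] = 0.1072 m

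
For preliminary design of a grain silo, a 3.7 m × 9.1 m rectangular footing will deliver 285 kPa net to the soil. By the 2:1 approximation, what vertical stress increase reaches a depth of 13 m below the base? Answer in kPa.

By the 2:1 method the load spreads at 1 horizontal : 2 vertical, so at depth z the loaded area has grown by z in each plan dimension:
Δσ = qBL/((B+z)(L+z)) = 285×3.7×9.1/((3.7+13)(9.1+13)) = 26 kPa

Δσ_z ≈ 26 kPa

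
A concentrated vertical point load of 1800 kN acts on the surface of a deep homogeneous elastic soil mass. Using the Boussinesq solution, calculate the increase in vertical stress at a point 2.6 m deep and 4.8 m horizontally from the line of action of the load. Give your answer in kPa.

Boussinesq vertical stress below a point load on an elastic half-space:
Δσ_z = 3P/(2πz²) · [1 + (r/z)²]^(−5/2)
r/z = 4.8/2.6 = 1.8462; [1+(r/z)²]^(−5/2) = 0.024509.
Δσ_z = 3×1800/(2π×2.6²) × 0.024509 = 127.14 × 0.024509 = 3.116 kPa

Δσ_z ≈ 3.12 kPa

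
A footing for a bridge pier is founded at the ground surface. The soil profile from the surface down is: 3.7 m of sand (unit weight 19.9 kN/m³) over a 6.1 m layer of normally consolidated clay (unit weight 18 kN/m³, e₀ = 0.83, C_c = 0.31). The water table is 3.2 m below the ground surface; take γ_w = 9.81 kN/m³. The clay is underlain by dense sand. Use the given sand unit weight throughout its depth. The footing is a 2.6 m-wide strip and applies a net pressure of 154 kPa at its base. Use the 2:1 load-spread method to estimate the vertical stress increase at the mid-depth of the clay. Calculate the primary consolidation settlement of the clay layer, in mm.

Mid-depth of clay below the ground surface: z = 3.7 + 6.1/2 = 6.75 m.
Total vertical stress at mid-clay: σ_v = 19.9×3.7 + 18×3.05 = 128.53 kPa.
Pore pressure: u = 9.81×(6.75 − 3.2) = 34.825 kPa.
Initial effective stress: σ'_0 = σ_v − u = 128.53 − 34.825 = 93.705 kPa.
Stress increase at mid-clay by the 2:1 spreading method:
Δσ = qB/(B+z) = 154×2.6/(2.6+6.75) = 42.824 kPa
Final effective stress: σ'_f = σ'_0 + Δσ = 93.705 + 42.824 = 136.53 kPa.
Normally consolidated clay, so the full stress increment lies on the virgin compression line:
S_c = C_c·H/(1+e₀)·log₁₀(σ'_f/σ'_0) = 0.31×6.1/(1+0.83)×log₁₀(136.53/93.705)
    = 1.0333 × 0.16347 = 0.1689 m

S_c ≈ 169 mm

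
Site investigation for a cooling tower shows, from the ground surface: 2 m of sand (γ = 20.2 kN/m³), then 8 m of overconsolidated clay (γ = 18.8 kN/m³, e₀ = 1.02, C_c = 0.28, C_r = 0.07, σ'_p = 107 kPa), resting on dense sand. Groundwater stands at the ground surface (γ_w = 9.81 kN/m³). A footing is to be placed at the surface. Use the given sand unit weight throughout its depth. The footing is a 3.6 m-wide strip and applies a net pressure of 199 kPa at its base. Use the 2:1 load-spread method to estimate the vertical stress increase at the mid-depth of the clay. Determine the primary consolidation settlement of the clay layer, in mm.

Mid-depth of clay below the ground surface: z = 2 + 8/2 = 6 m.
Total vertical stress at mid-clay: σ_v = 20.2×2 + 18.8×4 = 115.6 kPa.
Pore pressure: u = 9.81×(6 − 0) = 58.86 kPa.
Initial effective stress: σ'_0 = σ_v − u = 115.6 − 58.86 = 56.74 kPa.
Stress increase at mid-clay by the 2:1 spreading method:
Δσ = qB/(B+z) = 199×3.6/(3.6+6) = 74.625 kPa
Final effective stress: σ'_f = 56.74 + 74.625 = 131.37 kPa.
σ'_f = 131.37 > σ'_p = 107 kPa, so the stress path crosses the preconsolidation pressure — recompression up to σ'_p, then virgin compression beyond:
S_c = H/(1+e₀)·[C_r·log₁₀(σ'_p/σ'_0) + C_c·log₁₀(σ'_f/σ'_p)]
    = 8/2.02 × [0.07×log₁₀(107/56.74) + 0.28×log₁₀(131.37/107)]
    = 3.9604 × [0.019285 + 0.024951] = 0.1752 m

S_c ≈ 175 mm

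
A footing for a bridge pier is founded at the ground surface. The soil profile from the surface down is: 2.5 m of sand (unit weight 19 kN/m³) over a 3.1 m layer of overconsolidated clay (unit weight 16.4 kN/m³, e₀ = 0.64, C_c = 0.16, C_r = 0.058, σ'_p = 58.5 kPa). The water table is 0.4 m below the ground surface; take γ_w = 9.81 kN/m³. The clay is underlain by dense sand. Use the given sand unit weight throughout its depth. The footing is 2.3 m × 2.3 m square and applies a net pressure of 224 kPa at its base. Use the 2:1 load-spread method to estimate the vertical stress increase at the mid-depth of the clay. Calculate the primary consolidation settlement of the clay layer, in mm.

Mid-depth of clay below the ground surface: z = 2.5 + 3.1/2 = 4.05 m.
Total vertical stress at mid-clay: σ_v = 19×2.5 + 16.4×1.55 = 72.92 kPa.
Pore pressure: u = 9.81×(4.05 − 0.4) = 35.806 kPa.
Initial effective stress: σ'_0 = σ_v − u = 72.92 − 35.806 = 37.114 kPa.
Stress increase at mid-clay by the 2:1 spreading method:
Δσ = qBL/((B+z)(L+z)) = 224×2.3×2.3/((2.3+4.05)(2.3+4.05)) = 29.387 kPa
Final effective stress: σ'_f = 37.114 + 29.387 = 66.501 kPa.
σ'_f = 66.501 > σ'_p = 58.5 kPa, so the stress path crosses the preconsolidation pressure — recompression up to σ'_p, then virgin compression beyond:
S_c = H/(1+e₀)·[C_r·log₁₀(σ'_p/σ'_0) + C_c·log₁₀(σ'_f/σ'_p)]
    = 3.1/1.64 × [0.058×log₁₀(58.5/37.114) + 0.16×log₁₀(66.501/58.5)]
    = 1.8902 × [0.011462 + 0.0089076] = 0.0385 m

S_c ≈ 38.5 mm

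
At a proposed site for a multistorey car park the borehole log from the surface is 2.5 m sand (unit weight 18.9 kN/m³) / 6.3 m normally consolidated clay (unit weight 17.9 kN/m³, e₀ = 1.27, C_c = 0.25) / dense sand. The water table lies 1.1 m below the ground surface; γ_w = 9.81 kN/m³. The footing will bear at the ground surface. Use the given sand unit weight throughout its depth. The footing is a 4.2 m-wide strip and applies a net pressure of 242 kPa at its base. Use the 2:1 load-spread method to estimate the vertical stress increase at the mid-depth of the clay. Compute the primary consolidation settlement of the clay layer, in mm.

S_c ≈ 305 mm

Mid-depth of clay below the ground surface: z = 2.5 + 6.3/2 = 5.65 m.
Total vertical stress at mid-clay: σ_v = 18.9×2.5 + 17.9×3.15 = 103.63 kPa.
Pore pressure: u = 9.81×(5.65 − 1.1) = 44.636 kPa.
Initial effective stress: σ'_0 = σ_v − u = 103.63 − 44.636 = 58.994 kPa.
Stress increase at mid-clay by the 2:1 spreading method:
Δσ = qB/(B+z) = 242×4.2/(4.2+5.65) = 103.19 kPa
Final effective stress: σ'_f = σ'_0 + Δσ = 58.994 + 103.19 = 162.18 kPa.
Normally consolidated clay, so the full stress increment lies on the virgin compression line:
S_c = C_c·H/(1+e₀)·log₁₀(σ'_f/σ'_0) = 0.25×6.3/(1+1.27)×log₁₀(162.18/58.994)
    = 0.69383 × 0.43919 = 0.3047 m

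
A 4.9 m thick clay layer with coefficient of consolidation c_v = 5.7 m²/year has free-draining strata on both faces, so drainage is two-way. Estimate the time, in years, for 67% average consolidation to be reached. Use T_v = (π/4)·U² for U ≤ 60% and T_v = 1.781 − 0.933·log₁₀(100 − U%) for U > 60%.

Drainage path length: H_d = H/2 = 2.45 m (double drainage).
U > 60%: T_v = 1.781 − 0.933·log₁₀(100 − 67) = 0.36423.
t = T_v·H_d²/c_v = 0.36423×2.45²/5.7 = 0.3836 years.

t ≈ 0.384 years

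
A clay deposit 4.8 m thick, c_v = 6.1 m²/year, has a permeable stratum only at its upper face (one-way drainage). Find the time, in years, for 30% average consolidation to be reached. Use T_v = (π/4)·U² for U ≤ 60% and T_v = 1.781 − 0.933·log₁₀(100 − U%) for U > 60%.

t ≈ 0.267 years

Drainage path length: H_d = H = 4.8 m (single drainage).
U ≤ 60%: T_v = (π/4)·U² = (π/4)×0.3² = 0.070686.
t = T_v·H_d²/c_v = 0.070686×4.8²/6.1 = 0.267 years.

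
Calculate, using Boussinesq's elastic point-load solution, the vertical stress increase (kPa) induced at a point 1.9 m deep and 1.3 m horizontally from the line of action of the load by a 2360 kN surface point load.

Boussinesq vertical stress below a point load on an elastic half-space:
Δσ_z = 3P/(2πz²) · [1 + (r/z)²]^(−5/2)
r/z = 1.3/1.9 = 0.68421; [1+(r/z)²]^(−5/2) = 0.38289.
Δσ_z = 3×2360/(2π×1.9²) × 0.38289 = 312.14 × 0.38289 = 119.5 kPa

Δσ_z ≈ 120 kPa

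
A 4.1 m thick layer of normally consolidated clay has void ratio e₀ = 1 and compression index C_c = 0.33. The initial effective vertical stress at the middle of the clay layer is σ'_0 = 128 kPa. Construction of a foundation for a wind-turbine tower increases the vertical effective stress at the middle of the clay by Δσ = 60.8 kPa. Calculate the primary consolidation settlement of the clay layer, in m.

Final effective stress: σ'_f = σ'_0 + Δσ = 128 + 60.8 = 188.8 kPa.
Normally consolidated clay, so the full stress increment lies on the virgin compression line:
S_c = C_c·H/(1+e₀)·log₁₀(σ'_f/σ'_0) = 0.33×4.1/(1+1)×log₁₀(188.8/128)
    = 0.6765 × 0.16879 = 0.1142 m

S_c ≈ 0.114 m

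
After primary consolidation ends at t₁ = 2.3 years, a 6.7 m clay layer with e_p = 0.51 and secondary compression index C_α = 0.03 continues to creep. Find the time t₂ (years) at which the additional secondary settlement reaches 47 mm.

t₂ ≈ 5.19 years

S_s = C_α·H/(1+e_p)·log₁₀(t₂/t₁) ⇒ log₁₀(t₂/t₁) = S_s·(1+e_p)/(C_α·H).
log₁₀(t₂/t₁) = 0.047 × (1+0.51) / (0.03×6.7) = 0.3531
t₂ = t₁ × 10^0.3531 = 2.3 × 2.255 = 5.186 years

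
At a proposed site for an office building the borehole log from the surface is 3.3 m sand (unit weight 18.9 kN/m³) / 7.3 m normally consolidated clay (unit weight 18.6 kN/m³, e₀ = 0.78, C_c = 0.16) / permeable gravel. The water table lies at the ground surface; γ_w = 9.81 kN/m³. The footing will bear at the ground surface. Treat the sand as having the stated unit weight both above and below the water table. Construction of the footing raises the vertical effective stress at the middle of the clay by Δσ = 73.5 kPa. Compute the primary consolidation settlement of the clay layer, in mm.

S_c ≈ 223 mm

Mid-depth of clay below the ground surface: z = 3.3 + 7.3/2 = 6.95 m.
Total vertical stress at mid-clay: σ_v = 18.9×3.3 + 18.6×3.65 = 130.26 kPa.
Pore pressure: u = 9.81×(6.95 − 0) = 68.18 kPa.
Initial effective stress: σ'_0 = σ_v − u = 130.26 − 68.18 = 62.08 kPa.
Final effective stress: σ'_f = σ'_0 + Δσ = 62.08 + 73.5 = 135.58 kPa.
Normally consolidated clay, so the full stress increment lies on the virgin compression line:
S_c = C_c·H/(1+e₀)·log₁₀(σ'_f/σ'_0) = 0.16×7.3/(1+0.78)×log₁₀(135.58/62.08)
    = 0.65618 × 0.33924 = 0.2226 m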